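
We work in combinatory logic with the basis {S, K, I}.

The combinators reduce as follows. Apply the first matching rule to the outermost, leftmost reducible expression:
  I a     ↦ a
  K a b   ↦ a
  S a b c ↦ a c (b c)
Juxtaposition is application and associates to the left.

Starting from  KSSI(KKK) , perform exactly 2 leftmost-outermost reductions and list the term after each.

  start: KSSI(KKK)
  step 1: SI(KKK)
  step 2: SIK

Answer: after 2 steps: SIK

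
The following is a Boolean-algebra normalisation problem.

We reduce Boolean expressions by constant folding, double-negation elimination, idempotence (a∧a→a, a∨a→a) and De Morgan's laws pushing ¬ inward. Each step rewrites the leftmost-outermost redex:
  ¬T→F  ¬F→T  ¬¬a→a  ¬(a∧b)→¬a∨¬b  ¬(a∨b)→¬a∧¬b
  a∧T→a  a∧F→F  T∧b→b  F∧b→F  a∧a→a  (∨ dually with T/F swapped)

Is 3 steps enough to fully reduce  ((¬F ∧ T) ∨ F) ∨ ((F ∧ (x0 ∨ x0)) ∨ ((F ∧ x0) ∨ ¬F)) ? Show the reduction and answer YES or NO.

  start: ((¬F ∧ T) ∨ F) ∨ ((F ∧ (x0 ∨ x0)) ∨ ((F ∧ x0) ∨ ¬F))
  step 1: (¬F ∧ T) ∨ ((F ∧ (x0 ∨ x0)) ∨ ((F ∧ x0) ∨ ¬F))
  step 2: ¬F ∨ ((F ∧ (x0 ∨ x0)) ∨ ((F ∧ x0) ∨ ¬F))
  step 3: T ∨ ((F ∧ (x0 ∨ x0)) ∨ ((F ∧ x0) ∨ ¬F))

Answer: NO — after 3 steps the term is T ∨ ((F ∧ (x0 ∨ x0)) ∨ ((F ∧ x0) ∨ ¬F)), not yet normal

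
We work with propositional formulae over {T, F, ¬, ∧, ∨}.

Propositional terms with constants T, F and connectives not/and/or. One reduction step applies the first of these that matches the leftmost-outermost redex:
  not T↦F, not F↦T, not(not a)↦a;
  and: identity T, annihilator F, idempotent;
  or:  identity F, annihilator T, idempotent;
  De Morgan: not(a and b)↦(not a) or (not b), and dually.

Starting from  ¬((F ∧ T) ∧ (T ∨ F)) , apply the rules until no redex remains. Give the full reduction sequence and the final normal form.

  start: ¬((F ∧ T) ∧ (T ∨ F))
  →1  ¬(F ∧ T) ∨ ¬(T ∨ F)
  →2  (¬F ∨ ¬T) ∨ ¬(T ∨ F)
  →3  (T ∨ ¬T) ∨ ¬(T ∨ F)
  →4  T ∨ ¬(T ∨ F)
  →5  T

Answer: normal form = T  (in 5 steps)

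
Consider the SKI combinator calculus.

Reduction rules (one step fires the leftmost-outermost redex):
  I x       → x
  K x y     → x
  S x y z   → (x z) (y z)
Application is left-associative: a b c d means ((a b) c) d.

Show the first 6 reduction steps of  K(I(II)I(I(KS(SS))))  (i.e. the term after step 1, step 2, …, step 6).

Answer: after 6 steps: KS

Working:
  start: K(I(II)I(I(KS(SS))))
  step 1: K(III(I(KS(SS))))
  step 2: K(II(I(KS(SS))))
  step 3: K(I(I(KS(SS))))
  step 4: K(I(KS(SS)))
  step 5: K(KS(SS))
  step 6: KS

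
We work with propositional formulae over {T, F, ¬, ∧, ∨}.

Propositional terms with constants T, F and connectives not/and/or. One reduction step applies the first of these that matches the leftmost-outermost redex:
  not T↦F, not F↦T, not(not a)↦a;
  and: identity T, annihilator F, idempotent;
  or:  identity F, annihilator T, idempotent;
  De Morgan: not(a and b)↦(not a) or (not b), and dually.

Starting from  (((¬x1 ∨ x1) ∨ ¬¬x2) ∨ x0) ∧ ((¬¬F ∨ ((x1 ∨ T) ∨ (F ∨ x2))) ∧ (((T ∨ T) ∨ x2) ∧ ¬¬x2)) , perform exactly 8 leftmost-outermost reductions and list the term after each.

Answer: after 8 steps: (((¬x1 ∨ x1) ∨ x2) ∨ x0) ∧ (T ∧ ¬¬x2)

Derivation:
  start: (((¬x1 ∨ x1) ∨ ¬¬x2) ∨ x0) ∧ ((¬¬F ∨ ((x1 ∨ T) ∨ (F ∨ x2))) ∧ (((T ∨ T) ∨ x2) ∧ ¬¬x2))
  [1] (((¬x1 ∨ x1) ∨ x2) ∨ x0) ∧ ((¬¬F ∨ ((x1 ∨ T) ∨ (F ∨ x2))) ∧ (((T ∨ T) ∨ x2) ∧ ¬¬x2))
  [2] (((¬x1 ∨ x1) ∨ x2) ∨ x0) ∧ ((F ∨ ((x1 ∨ T) ∨ (F ∨ x2))) ∧ (((T ∨ T) ∨ x2) ∧ ¬¬x2))
  [3] (((¬x1 ∨ x1) ∨ x2) ∨ x0) ∧ (((x1 ∨ T) ∨ (F ∨ x2)) ∧ (((T ∨ T) ∨ x2) ∧ ¬¬x2))
  [4] (((¬x1 ∨ x1) ∨ x2) ∨ x0) ∧ ((T ∨ (F ∨ x2)) ∧ (((T ∨ T) ∨ x2) ∧ ¬¬x2))
  [5] (((¬x1 ∨ x1) ∨ x2) ∨ x0) ∧ (T ∧ (((T ∨ T) ∨ x2) ∧ ¬¬x2))
  [6] (((¬x1 ∨ x1) ∨ x2) ∨ x0) ∧ (((T ∨ T) ∨ x2) ∧ ¬¬x2)
  [7] (((¬x1 ∨ x1) ∨ x2) ∨ x0) ∧ ((T ∨ x2) ∧ ¬¬x2)
  [8] (((¬x1 ∨ x1) ∨ x2) ∨ x0) ∧ (T ∧ ¬¬x2)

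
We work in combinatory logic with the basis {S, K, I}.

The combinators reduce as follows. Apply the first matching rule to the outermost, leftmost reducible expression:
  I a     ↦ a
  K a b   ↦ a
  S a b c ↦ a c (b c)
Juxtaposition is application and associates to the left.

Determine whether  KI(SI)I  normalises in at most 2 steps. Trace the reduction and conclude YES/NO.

  start: KI(SI)I
  [1] II
  [2] I

Answer: YES — reaches normal form I in 2 ≤ 2 steps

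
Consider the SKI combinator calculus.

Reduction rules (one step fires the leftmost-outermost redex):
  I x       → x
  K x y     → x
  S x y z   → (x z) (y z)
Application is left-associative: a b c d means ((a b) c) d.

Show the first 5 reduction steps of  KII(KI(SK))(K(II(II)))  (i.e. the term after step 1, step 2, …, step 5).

  start: KII(KI(SK))(K(II(II)))
  step 1: I(KI(SK))(K(II(II)))
  step 2: KI(SK)(K(II(II)))
  step 3: I(K(II(II)))
  step 4: K(II(II))
  step 5: K(I(II))

Answer: after 5 steps: K(I(II))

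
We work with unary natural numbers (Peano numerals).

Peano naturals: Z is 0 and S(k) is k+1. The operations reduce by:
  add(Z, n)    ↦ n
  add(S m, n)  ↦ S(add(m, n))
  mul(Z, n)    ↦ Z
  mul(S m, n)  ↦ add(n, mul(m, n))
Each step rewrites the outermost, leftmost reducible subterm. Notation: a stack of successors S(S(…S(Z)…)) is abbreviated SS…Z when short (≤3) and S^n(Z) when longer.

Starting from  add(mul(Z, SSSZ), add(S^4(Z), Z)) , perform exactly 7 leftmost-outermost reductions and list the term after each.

  start: add(mul(Z, SSSZ), add(S^4(Z), Z))
  [1] add(Z, add(S^4(Z), Z))
  [2] add(S^4(Z), Z)
  [3] S(add(SSSZ, Z))
  [4] S(S(add(SSZ, Z)))
  [5] S(S(S(add(SZ, Z))))
  [6] S(S(S(S(add(Z, Z)))))
  [7] S^4(Z)

Answer: after 7 steps: S^4(Z)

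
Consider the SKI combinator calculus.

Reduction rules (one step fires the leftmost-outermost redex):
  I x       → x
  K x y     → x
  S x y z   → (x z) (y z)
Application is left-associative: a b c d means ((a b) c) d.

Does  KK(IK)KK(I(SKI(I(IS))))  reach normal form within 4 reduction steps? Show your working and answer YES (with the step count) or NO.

  start: KK(IK)KK(I(SKI(I(IS))))
  →1  KKK(I(SKI(I(IS))))
  →2  K(I(SKI(I(IS))))
  →3  K(SKI(I(IS)))
  →4  K(K(I(IS))(I(I(IS))))

Answer: NO — after 4 steps the term is K(K(I(IS))(I(I(IS)))), not yet normal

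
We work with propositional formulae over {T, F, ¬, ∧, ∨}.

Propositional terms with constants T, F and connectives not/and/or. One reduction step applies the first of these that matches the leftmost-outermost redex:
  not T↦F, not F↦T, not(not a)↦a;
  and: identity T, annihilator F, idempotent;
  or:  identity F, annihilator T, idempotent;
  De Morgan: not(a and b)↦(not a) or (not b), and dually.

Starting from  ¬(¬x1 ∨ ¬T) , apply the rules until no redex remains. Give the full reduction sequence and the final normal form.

Answer: normal form = x1  (in 4 steps)

Derivation:
  start: ¬(¬x1 ∨ ¬T)
  →1  ¬¬x1 ∧ ¬¬T
  →2  x1 ∧ ¬¬T
  →3  x1 ∧ T
  →4  x1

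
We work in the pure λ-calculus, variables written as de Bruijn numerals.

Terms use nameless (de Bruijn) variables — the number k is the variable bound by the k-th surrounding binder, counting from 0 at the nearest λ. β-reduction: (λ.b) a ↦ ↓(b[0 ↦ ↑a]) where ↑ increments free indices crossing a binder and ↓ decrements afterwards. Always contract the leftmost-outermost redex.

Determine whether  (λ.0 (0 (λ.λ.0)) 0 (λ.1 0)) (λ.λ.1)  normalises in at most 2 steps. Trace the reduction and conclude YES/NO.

Answer: NO — after 2 steps the term is (λ.(λ.λ.1) (λ.λ.0)) (λ.λ.1) (λ.(λ.λ.1) 0), not yet normal

Derivation:
  start: (λ.0 (0 (λ.λ.0)) 0 (λ.1 0)) (λ.λ.1)
  →1  (λ.λ.1) ((λ.λ.1) (λ.λ.0)) (λ.λ.1) (λ.(λ.λ.1) 0)
  →2  (λ.(λ.λ.1) (λ.λ.0)) (λ.λ.1) (λ.(λ.λ.1) 0)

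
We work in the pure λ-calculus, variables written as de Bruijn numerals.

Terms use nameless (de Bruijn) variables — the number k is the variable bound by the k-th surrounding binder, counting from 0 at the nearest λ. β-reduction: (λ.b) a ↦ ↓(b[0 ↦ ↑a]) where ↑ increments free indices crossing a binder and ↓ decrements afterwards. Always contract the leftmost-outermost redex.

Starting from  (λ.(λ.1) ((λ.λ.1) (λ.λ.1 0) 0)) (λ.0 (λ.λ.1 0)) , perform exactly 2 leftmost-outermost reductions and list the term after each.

Answer: after 2 steps: λ.0 (λ.λ.1 0)

Derivation:
  start: (λ.(λ.1) ((λ.λ.1) (λ.λ.1 0) 0)) (λ.0 (λ.λ.1 0))
  [1] (λ.λ.0 (λ.λ.1 0)) ((λ.λ.1) (λ.λ.1 0) (λ.0 (λ.λ.1 0)))
  [2] λ.0 (λ.λ.1 0)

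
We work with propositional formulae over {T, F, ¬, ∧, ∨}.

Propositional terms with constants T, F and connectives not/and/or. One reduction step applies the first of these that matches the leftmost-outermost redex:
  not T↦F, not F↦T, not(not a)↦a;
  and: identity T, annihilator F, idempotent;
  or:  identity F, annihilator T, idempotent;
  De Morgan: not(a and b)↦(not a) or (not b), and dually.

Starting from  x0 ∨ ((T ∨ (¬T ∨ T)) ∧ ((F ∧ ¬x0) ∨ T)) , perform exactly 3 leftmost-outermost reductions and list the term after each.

Answer: after 3 steps: x0 ∨ T

Derivation:
  start: x0 ∨ ((T ∨ (¬T ∨ T)) ∧ ((F ∧ ¬x0) ∨ T))
  [1] x0 ∨ (T ∧ ((F ∧ ¬x0) ∨ T))
  [2] x0 ∨ ((F ∧ ¬x0) ∨ T)
  [3] x0 ∨ T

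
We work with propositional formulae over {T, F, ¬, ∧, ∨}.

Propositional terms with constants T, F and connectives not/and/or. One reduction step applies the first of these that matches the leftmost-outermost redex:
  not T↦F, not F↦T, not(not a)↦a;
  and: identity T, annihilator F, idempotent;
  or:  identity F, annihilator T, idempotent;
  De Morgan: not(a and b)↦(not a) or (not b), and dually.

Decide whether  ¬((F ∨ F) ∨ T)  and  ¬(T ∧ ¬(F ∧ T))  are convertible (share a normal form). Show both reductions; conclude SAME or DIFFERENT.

Term A:
  start: ¬((F ∨ F) ∨ T)
  →1  ¬(F ∨ F) ∧ ¬T
  →2  (¬F ∧ ¬F) ∧ ¬T
  →3  ¬F ∧ ¬T
  →4  T ∧ ¬T
  →5  ¬T
  →6  F

Term B:
  start: ¬(T ∧ ¬(F ∧ T))
  →1  ¬T ∨ ¬¬(F ∧ T)
  →2  F ∨ ¬¬(F ∧ T)
  →3  ¬¬(F ∧ T)
  →4  F ∧ T
  →5  F

Answer: SAME — A ⇓ F, B ⇓ F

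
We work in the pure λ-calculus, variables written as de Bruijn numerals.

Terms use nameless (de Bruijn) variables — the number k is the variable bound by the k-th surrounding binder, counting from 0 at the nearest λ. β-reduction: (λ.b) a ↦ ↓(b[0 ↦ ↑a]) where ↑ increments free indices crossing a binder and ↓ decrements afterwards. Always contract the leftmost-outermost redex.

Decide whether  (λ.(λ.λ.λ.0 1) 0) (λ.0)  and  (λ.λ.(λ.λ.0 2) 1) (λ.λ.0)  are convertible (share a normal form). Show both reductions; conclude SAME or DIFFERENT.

Term A:
  start: (λ.(λ.λ.λ.0 1) 0) (λ.0)
  step 1: (λ.λ.λ.0 1) (λ.0)
  step 2: λ.λ.0 1

Term B:
  start: (λ.λ.(λ.λ.0 2) 1) (λ.λ.0)
  step 1: λ.(λ.λ.0 2) (λ.λ.0)
  step 2: λ.λ.0 1

Answer: SAME — A ⇓ λ.λ.0 1, B ⇓ λ.λ.0 1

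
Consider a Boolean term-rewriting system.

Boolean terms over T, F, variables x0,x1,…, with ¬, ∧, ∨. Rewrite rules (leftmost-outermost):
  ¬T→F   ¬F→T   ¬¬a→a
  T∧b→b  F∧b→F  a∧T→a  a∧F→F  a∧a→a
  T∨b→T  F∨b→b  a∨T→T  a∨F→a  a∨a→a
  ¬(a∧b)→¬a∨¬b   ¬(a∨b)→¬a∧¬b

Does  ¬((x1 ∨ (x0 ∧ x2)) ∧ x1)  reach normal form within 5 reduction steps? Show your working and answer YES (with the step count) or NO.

  start: ¬((x1 ∨ (x0 ∧ x2)) ∧ x1)
  [1] ¬(x1 ∨ (x0 ∧ x2)) ∨ ¬x1
  [2] (¬x1 ∧ ¬(x0 ∧ x2)) ∨ ¬x1
  [3] (¬x1 ∧ (¬x0 ∨ ¬x2)) ∨ ¬x1

Answer: YES — reaches normal form (¬x1 ∧ (¬x0 ∨ ¬x2)) ∨ ¬x1 in 3 ≤ 5 steps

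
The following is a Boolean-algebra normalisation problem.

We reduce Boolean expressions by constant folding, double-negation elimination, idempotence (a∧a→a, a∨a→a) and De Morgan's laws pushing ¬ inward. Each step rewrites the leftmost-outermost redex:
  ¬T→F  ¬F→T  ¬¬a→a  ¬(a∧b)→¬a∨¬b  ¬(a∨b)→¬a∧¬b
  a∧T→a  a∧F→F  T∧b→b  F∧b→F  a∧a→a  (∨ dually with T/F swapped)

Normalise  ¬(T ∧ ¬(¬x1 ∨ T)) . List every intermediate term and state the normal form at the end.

  start: ¬(T ∧ ¬(¬x1 ∨ T))
  step 1: ¬T ∨ ¬¬(¬x1 ∨ T)
  step 2: F ∨ ¬¬(¬x1 ∨ T)
  step 3: ¬¬(¬x1 ∨ T)
  step 4: ¬x1 ∨ T
  step 5: T

Answer: normal form = T  (in 5 steps)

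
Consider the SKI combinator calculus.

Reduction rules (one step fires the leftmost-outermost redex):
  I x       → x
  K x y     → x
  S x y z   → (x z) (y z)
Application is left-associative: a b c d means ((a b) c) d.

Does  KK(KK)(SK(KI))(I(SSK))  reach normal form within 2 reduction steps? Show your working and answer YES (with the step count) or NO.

  start: KK(KK)(SK(KI))(I(SSK))
  [1] K(SK(KI))(I(SSK))
  [2] SK(KI)

Answer: YES — reaches normal form SK(KI) in 2 ≤ 2 steps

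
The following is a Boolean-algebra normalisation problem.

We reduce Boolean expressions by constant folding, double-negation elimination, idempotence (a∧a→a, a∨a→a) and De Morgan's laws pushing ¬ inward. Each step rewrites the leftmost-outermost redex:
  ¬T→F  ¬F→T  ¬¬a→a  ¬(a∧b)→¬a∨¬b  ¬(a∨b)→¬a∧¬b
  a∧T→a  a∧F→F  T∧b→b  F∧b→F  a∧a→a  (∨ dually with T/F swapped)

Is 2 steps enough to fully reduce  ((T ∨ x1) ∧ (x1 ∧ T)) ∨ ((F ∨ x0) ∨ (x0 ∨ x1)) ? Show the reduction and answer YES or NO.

  start: ((T ∨ x1) ∧ (x1 ∧ T)) ∨ ((F ∨ x0) ∨ (x0 ∨ x1))
  [1] (T ∧ (x1 ∧ T)) ∨ ((F ∨ x0) ∨ (x0 ∨ x1))
  [2] (x1 ∧ T) ∨ ((F ∨ x0) ∨ (x0 ∨ x1))

Answer: NO — after 2 steps the term is (x1 ∧ T) ∨ ((F ∨ x0) ∨ (x0 ∨ x1)), not yet normal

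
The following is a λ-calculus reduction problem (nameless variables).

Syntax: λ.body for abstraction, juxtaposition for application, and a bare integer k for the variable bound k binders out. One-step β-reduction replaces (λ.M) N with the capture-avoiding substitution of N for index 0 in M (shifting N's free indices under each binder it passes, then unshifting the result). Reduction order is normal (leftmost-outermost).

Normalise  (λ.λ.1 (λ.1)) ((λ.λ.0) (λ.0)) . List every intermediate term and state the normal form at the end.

  start: (λ.λ.1 (λ.1)) ((λ.λ.0) (λ.0))
  step 1: λ.(λ.λ.0) (λ.0) (λ.1)
  step 2: λ.(λ.0) (λ.1)
  step 3: λ.λ.1

Answer: normal form = λ.λ.1  (in 3 steps)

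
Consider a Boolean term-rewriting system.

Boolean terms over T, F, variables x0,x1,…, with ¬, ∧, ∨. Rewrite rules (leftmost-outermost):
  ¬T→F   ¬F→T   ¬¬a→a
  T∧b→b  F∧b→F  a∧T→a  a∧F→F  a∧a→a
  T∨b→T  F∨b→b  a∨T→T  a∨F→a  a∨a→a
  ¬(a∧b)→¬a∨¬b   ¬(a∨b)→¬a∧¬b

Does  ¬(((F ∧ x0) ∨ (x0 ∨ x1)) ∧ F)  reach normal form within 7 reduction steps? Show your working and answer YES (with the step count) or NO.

Answer: NO — after 7 steps the term is (¬x0 ∧ ¬x1) ∨ ¬F, not yet normal

Reduction:
  start: ¬(((F ∧ x0) ∨ (x0 ∨ x1)) ∧ F)
  →1  ¬((F ∧ x0) ∨ (x0 ∨ x1)) ∨ ¬F
  →2  (¬(F ∧ x0) ∧ ¬(x0 ∨ x1)) ∨ ¬F
  →3  ((¬F ∨ ¬x0) ∧ ¬(x0 ∨ x1)) ∨ ¬F
  →4  ((T ∨ ¬x0) ∧ ¬(x0 ∨ x1)) ∨ ¬F
  →5  (T ∧ ¬(x0 ∨ x1)) ∨ ¬F
  →6  ¬(x0 ∨ x1) ∨ ¬F
  →7  (¬x0 ∧ ¬x1) ∨ ¬F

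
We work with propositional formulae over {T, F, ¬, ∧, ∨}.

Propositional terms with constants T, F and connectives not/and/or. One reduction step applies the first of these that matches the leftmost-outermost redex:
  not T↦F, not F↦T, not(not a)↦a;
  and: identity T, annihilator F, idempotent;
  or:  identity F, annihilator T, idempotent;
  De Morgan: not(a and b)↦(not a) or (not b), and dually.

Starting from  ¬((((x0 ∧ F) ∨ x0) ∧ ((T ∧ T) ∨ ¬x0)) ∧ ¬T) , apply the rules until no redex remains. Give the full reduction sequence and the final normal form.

  start: ¬((((x0 ∧ F) ∨ x0) ∧ ((T ∧ T) ∨ ¬x0)) ∧ ¬T)
  [1] ¬(((x0 ∧ F) ∨ x0) ∧ ((T ∧ T) ∨ ¬x0)) ∨ ¬¬T
  [2] (¬((x0 ∧ F) ∨ x0) ∨ ¬((T ∧ T) ∨ ¬x0)) ∨ ¬¬T
  [3] ((¬(x0 ∧ F) ∧ ¬x0) ∨ ¬((T ∧ T) ∨ ¬x0)) ∨ ¬¬T
  [4] (((¬x0 ∨ ¬F) ∧ ¬x0) ∨ ¬((T ∧ T) ∨ ¬x0)) ∨ ¬¬T
  [5] (((¬x0 ∨ T) ∧ ¬x0) ∨ ¬((T ∧ T) ∨ ¬x0)) ∨ ¬¬T
  [6] ((T ∧ ¬x0) ∨ ¬((T ∧ T) ∨ ¬x0)) ∨ ¬¬T
  [7] (¬x0 ∨ ¬((T ∧ T) ∨ ¬x0)) ∨ ¬¬T
  [8] (¬x0 ∨ (¬(T ∧ T) ∧ ¬¬x0)) ∨ ¬¬T
  [9] (¬x0 ∨ ((¬T ∨ ¬T) ∧ ¬¬x0)) ∨ ¬¬T
  [10] (¬x0 ∨ (¬T ∧ ¬¬x0)) ∨ ¬¬T
  [11] (¬x0 ∨ (F ∧ ¬¬x0)) ∨ ¬¬T
  [12] (¬x0 ∨ F) ∨ ¬¬T
  [13] ¬x0 ∨ ¬¬T
  [14] ¬x0 ∨ T
  [15] T

Answer: normal form = T  (in 15 steps)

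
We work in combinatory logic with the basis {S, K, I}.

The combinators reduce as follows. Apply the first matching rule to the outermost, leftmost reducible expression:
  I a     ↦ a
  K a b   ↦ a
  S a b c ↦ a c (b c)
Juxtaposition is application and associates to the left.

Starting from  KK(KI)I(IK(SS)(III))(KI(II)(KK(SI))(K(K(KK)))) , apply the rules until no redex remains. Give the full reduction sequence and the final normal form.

Answer: normal form = K(K(K(KK)))  (in 6 steps)

Reduction:
  start: KK(KI)I(IK(SS)(III))(KI(II)(KK(SI))(K(K(KK))))
  →1  KI(IK(SS)(III))(KI(II)(KK(SI))(K(K(KK))))
  →2  I(KI(II)(KK(SI))(K(K(KK))))
  →3  KI(II)(KK(SI))(K(K(KK)))
  →4  I(KK(SI))(K(K(KK)))
  →5  KK(SI)(K(K(KK)))
  →6  K(K(K(KK)))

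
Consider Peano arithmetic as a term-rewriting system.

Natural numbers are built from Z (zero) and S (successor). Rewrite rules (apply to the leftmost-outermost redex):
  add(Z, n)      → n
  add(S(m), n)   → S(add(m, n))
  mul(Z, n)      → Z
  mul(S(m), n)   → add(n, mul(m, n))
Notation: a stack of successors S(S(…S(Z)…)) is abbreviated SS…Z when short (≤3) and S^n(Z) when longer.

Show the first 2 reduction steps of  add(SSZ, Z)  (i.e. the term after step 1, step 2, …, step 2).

  start: add(SSZ, Z)
  step 1: S(add(SZ, Z))
  step 2: S(S(add(Z, Z)))

Answer: after 2 steps: S(S(add(Z, Z)))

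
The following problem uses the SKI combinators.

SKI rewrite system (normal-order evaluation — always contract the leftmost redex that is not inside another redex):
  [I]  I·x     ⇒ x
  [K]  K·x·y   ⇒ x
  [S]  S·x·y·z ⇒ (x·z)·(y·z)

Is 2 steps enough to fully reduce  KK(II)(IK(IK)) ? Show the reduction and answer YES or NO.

  start: KK(II)(IK(IK))
  →1  K(IK(IK))
  →2  K(K(IK))

Answer: NO — after 2 steps the term is K(K(IK)), not yet normal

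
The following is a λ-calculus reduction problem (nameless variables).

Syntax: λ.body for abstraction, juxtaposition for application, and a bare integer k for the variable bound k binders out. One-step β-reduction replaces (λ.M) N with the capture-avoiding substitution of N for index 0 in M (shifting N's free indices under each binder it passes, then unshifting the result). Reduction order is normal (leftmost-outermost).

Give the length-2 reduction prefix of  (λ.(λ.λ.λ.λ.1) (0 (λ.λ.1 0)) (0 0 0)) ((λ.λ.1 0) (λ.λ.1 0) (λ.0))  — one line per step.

  start: (λ.(λ.λ.λ.λ.1) (0 (λ.λ.1 0)) (0 0 0)) ((λ.λ.1 0) (λ.λ.1 0) (λ.0))
  step 1: (λ.λ.λ.λ.1) ((λ.λ.1 0) (λ.λ.1 0) (λ.0) (λ.λ.1 0)) ((λ.λ.1 0) (λ.λ.1 0) (λ.0) ((λ.λ.1 0) (λ.λ.1 0) (λ.0)) ((λ.λ.1 0) (λ.λ.1 0) (λ.0)))
  step 2: (λ.λ.λ.1) ((λ.λ.1 0) (λ.λ.1 0) (λ.0) ((λ.λ.1 0) (λ.λ.1 0) (λ.0)) ((λ.λ.1 0) (λ.λ.1 0) (λ.0)))

Answer: after 2 steps: (λ.λ.λ.1) ((λ.λ.1 0) (λ.λ.1 0) (λ.0) ((λ.λ.1 0) (λ.λ.1 0) (λ.0)) ((λ.λ.1 0) (λ.λ.1 0) (λ.0)))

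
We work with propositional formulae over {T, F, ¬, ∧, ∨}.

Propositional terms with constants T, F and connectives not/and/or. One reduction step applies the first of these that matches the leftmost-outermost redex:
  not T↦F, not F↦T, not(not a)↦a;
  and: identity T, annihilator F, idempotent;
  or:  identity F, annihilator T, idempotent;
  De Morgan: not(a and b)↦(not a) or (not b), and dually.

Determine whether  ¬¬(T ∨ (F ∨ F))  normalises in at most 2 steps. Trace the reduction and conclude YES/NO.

Answer: YES — reaches normal form T in 2 ≤ 2 steps

Derivation:
  start: ¬¬(T ∨ (F ∨ F))
  [1] T ∨ (F ∨ F)
  [2] T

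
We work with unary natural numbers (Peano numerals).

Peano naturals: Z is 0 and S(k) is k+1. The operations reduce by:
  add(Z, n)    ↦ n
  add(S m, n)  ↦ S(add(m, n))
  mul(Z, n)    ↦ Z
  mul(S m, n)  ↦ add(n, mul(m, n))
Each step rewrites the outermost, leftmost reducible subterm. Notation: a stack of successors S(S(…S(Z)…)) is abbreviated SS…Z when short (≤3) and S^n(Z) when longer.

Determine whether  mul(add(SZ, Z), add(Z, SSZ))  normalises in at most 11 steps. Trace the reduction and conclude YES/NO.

Answer: YES — reaches normal form SSZ in 8 ≤ 11 steps

Reduction:
  start: mul(add(SZ, Z), add(Z, SSZ))
  [1] mul(S(add(Z, Z)), add(Z, SSZ))
  [2] add(add(Z, SSZ), mul(add(Z, Z), add(Z, SSZ)))
  [3] add(SSZ, mul(add(Z, Z), add(Z, SSZ)))
  [4] S(add(SZ, mul(add(Z, Z), add(Z, SSZ))))
  [5] S(S(add(Z, mul(add(Z, Z), add(Z, SSZ)))))
  [6] S(S(mul(add(Z, Z), add(Z, SSZ))))
  [7] S(S(mul(Z, add(Z, SSZ))))
  [8] SSZ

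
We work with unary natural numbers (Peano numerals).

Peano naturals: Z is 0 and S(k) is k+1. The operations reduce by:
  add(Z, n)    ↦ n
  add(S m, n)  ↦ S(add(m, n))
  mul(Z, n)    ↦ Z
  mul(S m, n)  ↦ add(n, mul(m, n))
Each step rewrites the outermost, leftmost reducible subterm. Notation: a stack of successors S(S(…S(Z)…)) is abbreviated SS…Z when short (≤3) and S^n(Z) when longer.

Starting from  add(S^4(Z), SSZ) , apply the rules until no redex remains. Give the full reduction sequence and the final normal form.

  start: add(S^4(Z), SSZ)
  [1] S(add(SSSZ, SSZ))
  [2] S(S(add(SSZ, SSZ)))
  [3] S(S(S(add(SZ, SSZ))))
  [4] S(S(S(S(add(Z, SSZ)))))
  [5] S^6(Z)

Answer: normal form = S^6(Z)  (in 5 steps)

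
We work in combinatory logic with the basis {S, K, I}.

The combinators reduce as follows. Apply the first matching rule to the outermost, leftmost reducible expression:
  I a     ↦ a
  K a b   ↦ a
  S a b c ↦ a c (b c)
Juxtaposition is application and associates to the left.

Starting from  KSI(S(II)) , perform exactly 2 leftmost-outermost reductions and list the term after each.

  start: KSI(S(II))
  →1  S(S(II))
  →2  S(SI)

Answer: after 2 steps: S(SI)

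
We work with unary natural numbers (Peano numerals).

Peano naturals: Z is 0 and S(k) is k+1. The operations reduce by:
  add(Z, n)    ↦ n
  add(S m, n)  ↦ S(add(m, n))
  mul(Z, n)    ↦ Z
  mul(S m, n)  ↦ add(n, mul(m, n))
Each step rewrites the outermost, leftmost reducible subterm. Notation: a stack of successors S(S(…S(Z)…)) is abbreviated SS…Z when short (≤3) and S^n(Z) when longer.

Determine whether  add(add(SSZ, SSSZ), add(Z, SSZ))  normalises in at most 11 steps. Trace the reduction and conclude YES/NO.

Answer: YES — reaches normal form S^7(Z) in 10 ≤ 11 steps

Working:
  start: add(add(SSZ, SSSZ), add(Z, SSZ))
  step 1: add(S(add(SZ, SSSZ)), add(Z, SSZ))
  step 2: S(add(add(SZ, SSSZ), add(Z, SSZ)))
  step 3: S(add(S(add(Z, SSSZ)), add(Z, SSZ)))
  step 4: S(S(add(add(Z, SSSZ), add(Z, SSZ))))
  step 5: S(S(add(SSSZ, add(Z, SSZ))))
  step 6: S(S(S(add(SSZ, add(Z, SSZ)))))
  step 7: S(S(S(S(add(SZ, add(Z, SSZ))))))
  step 8: S(S(S(S(S(add(Z, add(Z, SSZ)))))))
  step 9: S(S(S(S(S(add(Z, SSZ))))))
  step 10: S^7(Z)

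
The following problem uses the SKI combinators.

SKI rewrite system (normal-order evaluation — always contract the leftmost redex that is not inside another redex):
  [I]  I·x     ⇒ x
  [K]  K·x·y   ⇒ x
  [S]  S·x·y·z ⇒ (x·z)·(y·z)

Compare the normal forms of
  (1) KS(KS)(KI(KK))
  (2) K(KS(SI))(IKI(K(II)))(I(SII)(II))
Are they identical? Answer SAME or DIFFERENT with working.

Term A:
  start: KS(KS)(KI(KK))
  [1] S(KI(KK))
  [2] SI

Term B:
  start: K(KS(SI))(IKI(K(II)))(I(SII)(II))
  [1] KS(SI)(I(SII)(II))
  [2] S(I(SII)(II))
  [3] S(SII(II))
  [4] S(I(II)(I(II)))
  [5] S(II(I(II)))
  [6] S(I(I(II)))
  [7] S(I(II))
  [8] S(II)
  [9] SI

Answer: SAME — A ⇓ SI, B ⇓ SI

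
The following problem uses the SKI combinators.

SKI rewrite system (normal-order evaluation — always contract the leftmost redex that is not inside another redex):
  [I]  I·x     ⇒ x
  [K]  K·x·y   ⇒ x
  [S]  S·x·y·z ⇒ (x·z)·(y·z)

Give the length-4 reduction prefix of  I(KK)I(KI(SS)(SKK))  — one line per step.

Answer: after 4 steps: K(SKK)

Reduction:
  start: I(KK)I(KI(SS)(SKK))
  →1  KKI(KI(SS)(SKK))
  →2  K(KI(SS)(SKK))
  →3  K(I(SKK))
  →4  K(SKK)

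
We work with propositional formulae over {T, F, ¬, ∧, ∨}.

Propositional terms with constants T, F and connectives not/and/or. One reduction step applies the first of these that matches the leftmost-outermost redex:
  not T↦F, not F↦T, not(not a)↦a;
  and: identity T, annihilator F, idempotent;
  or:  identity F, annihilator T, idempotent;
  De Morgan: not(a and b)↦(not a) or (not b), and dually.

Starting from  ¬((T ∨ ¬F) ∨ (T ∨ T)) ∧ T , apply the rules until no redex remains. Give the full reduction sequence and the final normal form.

  start: ¬((T ∨ ¬F) ∨ (T ∨ T)) ∧ T
  →1  ¬((T ∨ ¬F) ∨ (T ∨ T))
  →2  ¬(T ∨ ¬F) ∧ ¬(T ∨ T)
  →3  (¬T ∧ ¬¬F) ∧ ¬(T ∨ T)
  →4  (F ∧ ¬¬F) ∧ ¬(T ∨ T)
  →5  F ∧ ¬(T ∨ T)
  →6  F

Answer: normal form = F  (in 6 steps)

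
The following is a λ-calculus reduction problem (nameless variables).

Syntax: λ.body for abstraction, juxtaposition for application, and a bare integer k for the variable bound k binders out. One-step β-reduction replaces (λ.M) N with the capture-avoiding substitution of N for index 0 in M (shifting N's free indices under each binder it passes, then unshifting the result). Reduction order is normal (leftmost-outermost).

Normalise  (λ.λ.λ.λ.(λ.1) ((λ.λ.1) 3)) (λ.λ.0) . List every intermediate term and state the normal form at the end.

  start: (λ.λ.λ.λ.(λ.1) ((λ.λ.1) 3)) (λ.λ.0)
  [1] λ.λ.λ.(λ.1) ((λ.λ.1) (λ.λ.0))
  [2] λ.λ.λ.0

Answer: normal form = λ.λ.λ.0  (in 2 steps)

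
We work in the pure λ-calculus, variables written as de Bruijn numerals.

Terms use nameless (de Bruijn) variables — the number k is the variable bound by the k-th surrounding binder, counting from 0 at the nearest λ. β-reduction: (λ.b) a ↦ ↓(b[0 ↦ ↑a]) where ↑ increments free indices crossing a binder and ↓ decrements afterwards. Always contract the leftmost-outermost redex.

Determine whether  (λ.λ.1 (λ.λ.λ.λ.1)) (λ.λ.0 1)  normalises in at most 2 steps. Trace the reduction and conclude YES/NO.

Answer: YES — reaches normal form λ.λ.0 (λ.λ.λ.λ.1) in 2 ≤ 2 steps

Derivation:
  start: (λ.λ.1 (λ.λ.λ.λ.1)) (λ.λ.0 1)
  step 1: λ.(λ.λ.0 1) (λ.λ.λ.λ.1)
  step 2: λ.λ.0 (λ.λ.λ.λ.1)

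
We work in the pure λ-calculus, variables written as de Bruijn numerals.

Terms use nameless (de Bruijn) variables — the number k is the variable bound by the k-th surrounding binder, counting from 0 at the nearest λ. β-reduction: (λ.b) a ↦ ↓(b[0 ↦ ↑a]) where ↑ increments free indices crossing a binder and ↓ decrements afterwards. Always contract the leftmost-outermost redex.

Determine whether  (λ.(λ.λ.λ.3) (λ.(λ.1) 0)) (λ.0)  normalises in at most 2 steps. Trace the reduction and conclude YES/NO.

  start: (λ.(λ.λ.λ.3) (λ.(λ.1) 0)) (λ.0)
  →1  (λ.λ.λ.λ.0) (λ.(λ.1) 0)
  →2  λ.λ.λ.0

Answer: YES — reaches normal form λ.λ.λ.0 in 2 ≤ 2 steps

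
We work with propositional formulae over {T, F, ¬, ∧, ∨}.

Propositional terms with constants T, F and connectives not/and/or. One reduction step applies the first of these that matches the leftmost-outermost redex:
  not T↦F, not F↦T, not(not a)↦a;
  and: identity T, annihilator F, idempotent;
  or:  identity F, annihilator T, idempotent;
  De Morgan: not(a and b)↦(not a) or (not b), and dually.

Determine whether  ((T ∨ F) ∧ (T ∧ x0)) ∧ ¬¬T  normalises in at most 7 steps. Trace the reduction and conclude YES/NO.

  start: ((T ∨ F) ∧ (T ∧ x0)) ∧ ¬¬T
  step 1: (T ∧ (T ∧ x0)) ∧ ¬¬T
  step 2: (T ∧ x0) ∧ ¬¬T
  step 3: x0 ∧ ¬¬T
  step 4: x0 ∧ T
  step 5: x0

Answer: YES — reaches normal form x0 in 5 ≤ 7 steps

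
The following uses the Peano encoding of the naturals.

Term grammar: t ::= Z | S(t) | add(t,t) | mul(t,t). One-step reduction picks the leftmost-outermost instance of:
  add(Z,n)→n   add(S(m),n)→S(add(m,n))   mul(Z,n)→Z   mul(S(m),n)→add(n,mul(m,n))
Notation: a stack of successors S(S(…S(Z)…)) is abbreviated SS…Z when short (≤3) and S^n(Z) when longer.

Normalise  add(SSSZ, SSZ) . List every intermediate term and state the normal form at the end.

  start: add(SSSZ, SSZ)
  step 1: S(add(SSZ, SSZ))
  step 2: S(S(add(SZ, SSZ)))
  step 3: S(S(S(add(Z, SSZ))))
  step 4: S^5(Z)

Answer: normal form = S^5(Z)  (in 4 steps)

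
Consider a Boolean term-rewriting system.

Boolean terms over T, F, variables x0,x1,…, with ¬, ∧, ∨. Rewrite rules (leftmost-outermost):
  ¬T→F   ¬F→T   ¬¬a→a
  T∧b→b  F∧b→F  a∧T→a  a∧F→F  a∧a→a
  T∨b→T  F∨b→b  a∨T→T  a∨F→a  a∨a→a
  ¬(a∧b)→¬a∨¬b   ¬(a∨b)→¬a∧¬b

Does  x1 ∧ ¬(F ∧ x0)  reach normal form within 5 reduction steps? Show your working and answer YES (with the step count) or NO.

  start: x1 ∧ ¬(F ∧ x0)
  →1  x1 ∧ (¬F ∨ ¬x0)
  →2  x1 ∧ (T ∨ ¬x0)
  →3  x1 ∧ T
  →4  x1

Answer: YES — reaches normal form x1 in 4 ≤ 5 steps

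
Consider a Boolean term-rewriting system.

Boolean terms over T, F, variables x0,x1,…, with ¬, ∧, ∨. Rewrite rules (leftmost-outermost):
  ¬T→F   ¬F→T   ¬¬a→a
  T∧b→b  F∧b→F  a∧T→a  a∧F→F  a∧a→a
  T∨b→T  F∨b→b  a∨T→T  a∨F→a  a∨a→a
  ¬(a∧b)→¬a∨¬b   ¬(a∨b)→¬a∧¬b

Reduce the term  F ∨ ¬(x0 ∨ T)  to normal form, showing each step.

  start: F ∨ ¬(x0 ∨ T)
  →1  ¬(x0 ∨ T)
  →2  ¬x0 ∧ ¬T
  →3  ¬x0 ∧ F
  →4  F

Answer: normal form = F  (in 4 steps)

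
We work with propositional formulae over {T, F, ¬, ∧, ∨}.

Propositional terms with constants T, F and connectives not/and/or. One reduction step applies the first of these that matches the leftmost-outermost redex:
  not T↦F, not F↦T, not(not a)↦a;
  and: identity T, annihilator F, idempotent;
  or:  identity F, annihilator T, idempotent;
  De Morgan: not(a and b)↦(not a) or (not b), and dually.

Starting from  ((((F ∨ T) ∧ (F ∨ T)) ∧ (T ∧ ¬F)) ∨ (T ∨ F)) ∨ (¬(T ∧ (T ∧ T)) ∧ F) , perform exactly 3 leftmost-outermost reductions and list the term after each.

  start: ((((F ∨ T) ∧ (F ∨ T)) ∧ (T ∧ ¬F)) ∨ (T ∨ F)) ∨ (¬(T ∧ (T ∧ T)) ∧ F)
  step 1: (((F ∨ T) ∧ (T ∧ ¬F)) ∨ (T ∨ F)) ∨ (¬(T ∧ (T ∧ T)) ∧ F)
  step 2: ((T ∧ (T ∧ ¬F)) ∨ (T ∨ F)) ∨ (¬(T ∧ (T ∧ T)) ∧ F)
  step 3: ((T ∧ ¬F) ∨ (T ∨ F)) ∨ (¬(T ∧ (T ∧ T)) ∧ F)

Answer: after 3 steps: ((T ∧ ¬F) ∨ (T ∨ F)) ∨ (¬(T ∧ (T ∧ T)) ∧ F)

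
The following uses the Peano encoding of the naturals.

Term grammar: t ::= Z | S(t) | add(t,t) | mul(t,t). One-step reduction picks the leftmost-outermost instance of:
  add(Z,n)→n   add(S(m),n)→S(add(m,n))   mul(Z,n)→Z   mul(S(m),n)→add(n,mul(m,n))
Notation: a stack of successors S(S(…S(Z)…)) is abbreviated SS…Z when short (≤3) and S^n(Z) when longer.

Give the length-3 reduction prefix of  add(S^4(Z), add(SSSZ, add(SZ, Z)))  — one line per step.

  start: add(S^4(Z), add(SSSZ, add(SZ, Z)))
  →1  S(add(SSSZ, add(SSSZ, add(SZ, Z))))
  →2  S(S(add(SSZ, add(SSSZ, add(SZ, Z)))))
  →3  S(S(S(add(SZ, add(SSSZ, add(SZ, Z))))))

Answer: after 3 steps: S(S(S(add(SZ, add(SSSZ, add(SZ, Z))))))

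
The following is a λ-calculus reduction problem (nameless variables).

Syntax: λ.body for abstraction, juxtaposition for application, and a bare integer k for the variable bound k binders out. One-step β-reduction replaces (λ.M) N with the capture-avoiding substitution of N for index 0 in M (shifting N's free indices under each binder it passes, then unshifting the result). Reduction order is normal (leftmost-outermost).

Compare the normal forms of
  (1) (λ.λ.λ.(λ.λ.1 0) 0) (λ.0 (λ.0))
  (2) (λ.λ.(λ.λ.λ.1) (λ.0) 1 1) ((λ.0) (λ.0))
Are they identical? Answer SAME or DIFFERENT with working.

Term A:
  start: (λ.λ.λ.(λ.λ.1 0) 0) (λ.0 (λ.0))
  →1  λ.λ.(λ.λ.1 0) 0
  →2  λ.λ.λ.1 0

Term B:
  start: (λ.λ.(λ.λ.λ.1) (λ.0) 1 1) ((λ.0) (λ.0))
  →1  λ.(λ.λ.λ.1) (λ.0) ((λ.0) (λ.0)) ((λ.0) (λ.0))
  →2  λ.(λ.λ.1) ((λ.0) (λ.0)) ((λ.0) (λ.0))
  →3  λ.(λ.(λ.0) (λ.0)) ((λ.0) (λ.0))
  →4  λ.(λ.0) (λ.0)
  →5  λ.λ.0

Answer: DIFFERENT — A ⇓ λ.λ.λ.1 0, B ⇓ λ.λ.0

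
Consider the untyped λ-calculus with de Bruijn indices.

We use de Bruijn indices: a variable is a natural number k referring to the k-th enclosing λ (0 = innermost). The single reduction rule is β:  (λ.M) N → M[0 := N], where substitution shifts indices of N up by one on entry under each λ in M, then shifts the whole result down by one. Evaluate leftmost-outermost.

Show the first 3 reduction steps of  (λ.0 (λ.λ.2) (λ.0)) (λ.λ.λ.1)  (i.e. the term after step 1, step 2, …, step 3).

Answer: after 3 steps: λ.λ.0

Derivation:
  start: (λ.0 (λ.λ.2) (λ.0)) (λ.λ.λ.1)
  →1  (λ.λ.λ.1) (λ.λ.λ.λ.λ.1) (λ.0)
  →2  (λ.λ.1) (λ.0)
  →3  λ.λ.0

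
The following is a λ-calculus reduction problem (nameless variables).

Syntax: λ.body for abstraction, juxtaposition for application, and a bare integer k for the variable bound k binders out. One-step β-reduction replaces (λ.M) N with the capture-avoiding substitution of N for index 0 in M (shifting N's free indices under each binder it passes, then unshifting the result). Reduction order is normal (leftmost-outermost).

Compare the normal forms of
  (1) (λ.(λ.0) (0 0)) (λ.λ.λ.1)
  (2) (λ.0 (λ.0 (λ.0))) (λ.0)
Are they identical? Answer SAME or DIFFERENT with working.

Answer: DIFFERENT — A ⇓ λ.λ.1, B ⇓ λ.0 (λ.0)

Reduction:
Term A:
  start: (λ.(λ.0) (0 0)) (λ.λ.λ.1)
  [1] (λ.0) ((λ.λ.λ.1) (λ.λ.λ.1))
  [2] (λ.λ.λ.1) (λ.λ.λ.1)
  [3] λ.λ.1

Term B:
  start: (λ.0 (λ.0 (λ.0))) (λ.0)
  [1] (λ.0) (λ.0 (λ.0))
  [2] λ.0 (λ.0)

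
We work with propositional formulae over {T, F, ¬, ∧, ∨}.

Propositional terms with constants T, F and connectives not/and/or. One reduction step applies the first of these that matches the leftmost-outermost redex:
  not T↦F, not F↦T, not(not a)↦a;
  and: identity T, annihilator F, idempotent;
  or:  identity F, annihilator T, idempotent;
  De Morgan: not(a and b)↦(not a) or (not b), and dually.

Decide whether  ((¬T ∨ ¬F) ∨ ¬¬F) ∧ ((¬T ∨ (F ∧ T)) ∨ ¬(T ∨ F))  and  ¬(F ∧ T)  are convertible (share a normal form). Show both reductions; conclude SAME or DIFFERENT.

Answer: DIFFERENT — A ⇓ F, B ⇓ T

Derivation:
Term A:
  start: ((¬T ∨ ¬F) ∨ ¬¬F) ∧ ((¬T ∨ (F ∧ T)) ∨ ¬(T ∨ F))
  step 1: ((F ∨ ¬F) ∨ ¬¬F) ∧ ((¬T ∨ (F ∧ T)) ∨ ¬(T ∨ F))
  step 2: (¬F ∨ ¬¬F) ∧ ((¬T ∨ (F ∧ T)) ∨ ¬(T ∨ F))
  step 3: (T ∨ ¬¬F) ∧ ((¬T ∨ (F ∧ T)) ∨ ¬(T ∨ F))
  step 4: T ∧ ((¬T ∨ (F ∧ T)) ∨ ¬(T ∨ F))
  step 5: (¬T ∨ (F ∧ T)) ∨ ¬(T ∨ F)
  step 6: (F ∨ (F ∧ T)) ∨ ¬(T ∨ F)
  step 7: (F ∧ T) ∨ ¬(T ∨ F)
  step 8: F ∨ ¬(T ∨ F)
  step 9: ¬(T ∨ F)
  step 10: ¬T ∧ ¬F
  step 11: F ∧ ¬F
  step 12: F

Term B:
  start: ¬(F ∧ T)
  step 1: ¬F ∨ ¬T
  step 2: T ∨ ¬T
  step 3: T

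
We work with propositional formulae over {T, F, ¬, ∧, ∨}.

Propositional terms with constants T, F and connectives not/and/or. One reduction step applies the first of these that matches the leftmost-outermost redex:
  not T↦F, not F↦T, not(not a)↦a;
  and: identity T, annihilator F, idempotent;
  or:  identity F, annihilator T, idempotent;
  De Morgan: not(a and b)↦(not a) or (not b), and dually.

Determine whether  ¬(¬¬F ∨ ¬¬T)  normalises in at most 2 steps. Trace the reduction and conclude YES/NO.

Answer: NO — after 2 steps the term is ¬F ∧ ¬¬¬T, not yet normal

Derivation:
  start: ¬(¬¬F ∨ ¬¬T)
  →1  ¬¬¬F ∧ ¬¬¬T
  →2  ¬F ∧ ¬¬¬T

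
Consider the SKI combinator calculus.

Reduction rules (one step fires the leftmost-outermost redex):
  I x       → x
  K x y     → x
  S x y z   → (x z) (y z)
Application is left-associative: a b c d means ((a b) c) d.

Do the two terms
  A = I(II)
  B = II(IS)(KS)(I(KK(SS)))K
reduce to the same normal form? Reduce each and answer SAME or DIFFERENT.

Term A:
  start: I(II)
  step 1: II
  step 2: I

Term B:
  start: II(IS)(KS)(I(KK(SS)))K
  step 1: I(IS)(KS)(I(KK(SS)))K
  step 2: IS(KS)(I(KK(SS)))K
  step 3: S(KS)(I(KK(SS)))K
  step 4: KSK(I(KK(SS))K)
  step 5: S(I(KK(SS))K)
  step 6: S(KK(SS)K)
  step 7: S(KK)

Answer: DIFFERENT — A ⇓ I, B ⇓ S(KK)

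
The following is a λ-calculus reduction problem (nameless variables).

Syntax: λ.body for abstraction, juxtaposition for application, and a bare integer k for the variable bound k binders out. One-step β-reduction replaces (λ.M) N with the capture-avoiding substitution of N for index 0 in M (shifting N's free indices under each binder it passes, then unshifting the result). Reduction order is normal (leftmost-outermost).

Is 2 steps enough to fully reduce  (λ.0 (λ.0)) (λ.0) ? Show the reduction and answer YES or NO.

Answer: YES — reaches normal form λ.0 in 2 ≤ 2 steps

Reduction:
  start: (λ.0 (λ.0)) (λ.0)
  →1  (λ.0) (λ.0)
  →2  λ.0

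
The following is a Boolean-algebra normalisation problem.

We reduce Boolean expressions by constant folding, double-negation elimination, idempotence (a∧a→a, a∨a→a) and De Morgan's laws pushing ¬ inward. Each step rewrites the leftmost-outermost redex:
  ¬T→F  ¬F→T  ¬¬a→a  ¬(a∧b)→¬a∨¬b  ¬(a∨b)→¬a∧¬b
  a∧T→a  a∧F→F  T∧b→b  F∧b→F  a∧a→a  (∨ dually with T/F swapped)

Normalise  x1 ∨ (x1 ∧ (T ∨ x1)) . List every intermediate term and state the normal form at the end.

Answer: normal form = x1  (in 3 steps)

Derivation:
  start: x1 ∨ (x1 ∧ (T ∨ x1))
  step 1: x1 ∨ (x1 ∧ T)
  step 2: x1 ∨ x1
  step 3: x1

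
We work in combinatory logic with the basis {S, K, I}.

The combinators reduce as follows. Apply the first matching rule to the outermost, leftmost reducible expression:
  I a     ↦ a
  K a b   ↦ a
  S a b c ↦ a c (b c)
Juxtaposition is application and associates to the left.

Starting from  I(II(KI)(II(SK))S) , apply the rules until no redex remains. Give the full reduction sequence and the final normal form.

Answer: normal form = S  (in 5 steps)

Reduction:
  start: I(II(KI)(II(SK))S)
  [1] II(KI)(II(SK))S
  [2] I(KI)(II(SK))S
  [3] KI(II(SK))S
  [4] IS
  [5] S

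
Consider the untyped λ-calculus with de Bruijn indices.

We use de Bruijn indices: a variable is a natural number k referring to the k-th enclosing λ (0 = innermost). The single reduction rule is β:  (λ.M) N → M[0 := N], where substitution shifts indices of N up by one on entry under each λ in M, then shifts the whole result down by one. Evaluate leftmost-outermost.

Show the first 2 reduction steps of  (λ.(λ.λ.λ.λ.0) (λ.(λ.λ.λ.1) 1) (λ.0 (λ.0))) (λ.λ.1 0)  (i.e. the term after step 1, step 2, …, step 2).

  start: (λ.(λ.λ.λ.λ.0) (λ.(λ.λ.λ.1) 1) (λ.0 (λ.0))) (λ.λ.1 0)
  step 1: (λ.λ.λ.λ.0) (λ.(λ.λ.λ.1) (λ.λ.1 0)) (λ.0 (λ.0))
  step 2: (λ.λ.λ.0) (λ.0 (λ.0))

Answer: after 2 steps: (λ.λ.λ.0) (λ.0 (λ.0))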